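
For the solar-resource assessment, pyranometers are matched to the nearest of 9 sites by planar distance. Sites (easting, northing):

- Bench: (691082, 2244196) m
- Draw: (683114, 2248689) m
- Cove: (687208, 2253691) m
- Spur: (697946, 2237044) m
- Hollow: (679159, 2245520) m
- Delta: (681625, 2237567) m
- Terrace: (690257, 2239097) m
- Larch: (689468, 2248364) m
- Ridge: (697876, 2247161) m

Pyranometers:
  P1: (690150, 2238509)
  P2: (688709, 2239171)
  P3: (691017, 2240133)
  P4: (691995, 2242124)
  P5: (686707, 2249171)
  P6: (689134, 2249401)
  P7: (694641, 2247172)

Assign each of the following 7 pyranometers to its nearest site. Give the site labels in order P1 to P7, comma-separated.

P1 → Terrace (d²=357193.00)
P2 → Terrace (d²=2401780.00)
P3 → Terrace (d²=1650896.00)
P4 → Bench (d²=5126753.00)
P5 → Larch (d²=8274370.00)
P6 → Larch (d²=1186925.00)
P7 → Ridge (d²=10465346.00)

Terrace, Terrace, Terrace, Bench, Larch, Larch, Ridge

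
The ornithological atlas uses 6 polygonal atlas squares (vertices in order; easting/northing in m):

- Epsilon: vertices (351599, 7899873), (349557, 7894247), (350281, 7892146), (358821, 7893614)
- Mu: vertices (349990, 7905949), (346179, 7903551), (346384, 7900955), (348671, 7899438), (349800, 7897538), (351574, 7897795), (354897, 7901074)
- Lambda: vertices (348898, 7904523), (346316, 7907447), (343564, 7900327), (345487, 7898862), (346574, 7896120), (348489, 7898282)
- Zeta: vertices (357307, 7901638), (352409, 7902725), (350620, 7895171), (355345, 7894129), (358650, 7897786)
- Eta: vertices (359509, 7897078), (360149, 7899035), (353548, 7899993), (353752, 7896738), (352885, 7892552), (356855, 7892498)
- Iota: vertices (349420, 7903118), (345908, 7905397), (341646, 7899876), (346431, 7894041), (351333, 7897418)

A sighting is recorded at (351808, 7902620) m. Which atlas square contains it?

Mu

Cast a ray rightward from (351808, 7902620). For each polygon, the edges (by vertex number in listed order) whose endpoints lie on opposite sides of northing = 7902620, where each meets that height, and whether that is right or left of the point:
Epsilon: no edge straddles that height → 0 crossings.
Mu: 2–3 at easting≈346252.5 (left), 7–1 at easting≈353340.9 (right) → 1 crossing.
Lambda: 2–3 at easting≈344450.3 (left), 6–1 at easting≈348773.3 (left) → 0 crossings.
Zeta: 1–2 at easting≈352882.1 (right), 2–3 at easting≈352384.1 (right) → 2 crossings.
Eta: no edge straddles that height → 0 crossings.
Iota: 2–3 at easting≈343764.3 (left), 5–1 at easting≈349587.1 (left) → 0 crossings.
Only Mu has an odd count, so the point is inside Mu.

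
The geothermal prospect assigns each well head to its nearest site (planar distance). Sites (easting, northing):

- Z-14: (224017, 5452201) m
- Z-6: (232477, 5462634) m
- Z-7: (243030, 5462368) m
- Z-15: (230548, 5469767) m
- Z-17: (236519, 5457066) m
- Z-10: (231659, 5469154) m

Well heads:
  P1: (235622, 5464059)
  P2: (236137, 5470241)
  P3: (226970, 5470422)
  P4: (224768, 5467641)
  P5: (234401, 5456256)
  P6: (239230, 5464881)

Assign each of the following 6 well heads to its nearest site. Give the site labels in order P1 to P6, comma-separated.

P1 → Z-6 (d²=11921650.00)
P2 → Z-10 (d²=21234053.00)
P3 → Z-15 (d²=13231109.00)
P4 → Z-15 (d²=37928276.00)
P5 → Z-17 (d²=5142024.00)
P6 → Z-7 (d²=20755169.00)

Z-6, Z-10, Z-15, Z-15, Z-17, Z-7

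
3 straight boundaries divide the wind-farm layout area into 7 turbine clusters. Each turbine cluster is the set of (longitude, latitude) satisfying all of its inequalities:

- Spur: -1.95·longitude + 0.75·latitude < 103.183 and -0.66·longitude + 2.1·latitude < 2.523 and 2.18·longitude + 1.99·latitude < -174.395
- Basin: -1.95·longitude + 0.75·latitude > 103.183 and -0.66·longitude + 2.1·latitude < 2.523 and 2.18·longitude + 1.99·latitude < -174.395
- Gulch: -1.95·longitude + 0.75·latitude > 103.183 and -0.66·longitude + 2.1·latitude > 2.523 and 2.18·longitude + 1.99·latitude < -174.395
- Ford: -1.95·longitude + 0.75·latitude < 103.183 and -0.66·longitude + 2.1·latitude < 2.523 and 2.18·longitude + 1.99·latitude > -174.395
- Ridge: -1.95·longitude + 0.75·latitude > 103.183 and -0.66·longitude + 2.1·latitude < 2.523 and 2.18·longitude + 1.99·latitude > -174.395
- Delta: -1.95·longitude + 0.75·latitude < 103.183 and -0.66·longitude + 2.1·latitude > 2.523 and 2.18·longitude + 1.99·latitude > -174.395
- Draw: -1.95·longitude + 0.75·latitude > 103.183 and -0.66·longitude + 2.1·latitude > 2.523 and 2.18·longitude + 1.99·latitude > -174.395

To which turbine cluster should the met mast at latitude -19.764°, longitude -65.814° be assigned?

Basin

-1.95·-65.814 + 0.75·-19.764 = 113.514, which is > 103.183
-0.66·-65.814 + 2.1·-19.764 = 1.933, which is < 2.523
2.18·-65.814 + 1.99·-19.764 = -182.805, which is < -174.395
This sign pattern matches Basin.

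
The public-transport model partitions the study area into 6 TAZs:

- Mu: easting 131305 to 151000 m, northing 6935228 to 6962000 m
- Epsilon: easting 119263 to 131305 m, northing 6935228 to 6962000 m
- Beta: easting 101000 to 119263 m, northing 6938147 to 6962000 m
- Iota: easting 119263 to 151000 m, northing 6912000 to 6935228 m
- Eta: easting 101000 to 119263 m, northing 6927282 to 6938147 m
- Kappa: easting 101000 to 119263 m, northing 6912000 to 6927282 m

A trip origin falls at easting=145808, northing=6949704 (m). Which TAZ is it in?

The point has easting = 145808 and northing = 6949704.
Only Mu satisfies 131305 ≤ easting ≤ 151000 and 6935228 ≤ northing ≤ 6962000.

Mu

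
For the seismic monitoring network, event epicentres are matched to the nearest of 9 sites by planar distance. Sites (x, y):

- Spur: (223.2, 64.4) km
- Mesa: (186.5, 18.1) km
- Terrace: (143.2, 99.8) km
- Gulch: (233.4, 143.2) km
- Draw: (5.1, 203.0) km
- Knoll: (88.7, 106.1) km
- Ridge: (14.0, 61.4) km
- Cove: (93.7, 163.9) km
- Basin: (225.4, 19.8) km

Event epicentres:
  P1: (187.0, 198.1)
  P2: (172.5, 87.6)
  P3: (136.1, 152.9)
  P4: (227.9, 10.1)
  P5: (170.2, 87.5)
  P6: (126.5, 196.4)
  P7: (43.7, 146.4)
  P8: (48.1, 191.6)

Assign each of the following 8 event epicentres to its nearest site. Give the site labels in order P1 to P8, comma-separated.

P1 → Gulch (d²=5166.97)
P2 → Terrace (d²=1007.33)
P3 → Cove (d²=1918.76)
P4 → Basin (d²=100.34)
P5 → Terrace (d²=880.29)
P6 → Cove (d²=2132.09)
P7 → Cove (d²=2806.25)
P8 → Draw (d²=1978.96)

Gulch, Terrace, Cove, Basin, Terrace, Cove, Cove, Draw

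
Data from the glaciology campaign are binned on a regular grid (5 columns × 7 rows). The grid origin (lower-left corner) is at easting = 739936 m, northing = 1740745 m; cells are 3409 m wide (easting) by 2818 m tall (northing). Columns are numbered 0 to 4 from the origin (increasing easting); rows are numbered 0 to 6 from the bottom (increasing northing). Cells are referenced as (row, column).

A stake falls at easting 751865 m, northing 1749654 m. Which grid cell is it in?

Column index: ⌊(751865 − 739936) / 3409⌋ = ⌊3.499⌋ = 3
Row offset from origin: ⌊(1749654 − 1740745) / 2818⌋ = ⌊3.161⌋ = 3 → row 3

(3, 3)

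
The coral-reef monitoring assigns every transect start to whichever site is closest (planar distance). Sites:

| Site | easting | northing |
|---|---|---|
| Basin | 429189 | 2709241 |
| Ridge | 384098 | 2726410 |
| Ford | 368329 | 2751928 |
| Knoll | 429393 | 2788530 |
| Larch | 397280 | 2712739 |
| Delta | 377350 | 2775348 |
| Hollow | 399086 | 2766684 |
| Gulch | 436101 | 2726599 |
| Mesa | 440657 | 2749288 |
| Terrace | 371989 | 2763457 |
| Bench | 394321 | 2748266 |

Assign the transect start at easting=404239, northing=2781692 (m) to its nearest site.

Hollow

Squared distances to each site:
Basin: 5871649901.000; Ridge: 3461759405.000; Ford: 2175423796.000; Knoll: 679481960.000; Larch: 4802943890.000; Delta: 763264657.000; Hollow: 251793473.000; Gulch: 4050425693.000; Mesa: 2376289940.000; Terrace: 1372577725.000; Bench: 1215664200.000.
Minimum at Hollow.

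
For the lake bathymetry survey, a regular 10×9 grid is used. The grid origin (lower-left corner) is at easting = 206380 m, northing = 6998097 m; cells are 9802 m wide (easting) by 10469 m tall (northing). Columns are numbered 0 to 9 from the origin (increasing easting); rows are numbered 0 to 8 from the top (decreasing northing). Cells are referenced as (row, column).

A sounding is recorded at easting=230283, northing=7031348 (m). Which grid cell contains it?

(5, 2)

Column index: ⌊(230283 − 206380) / 9802⌋ = ⌊2.439⌋ = 2
Row offset from origin: ⌊(7031348 − 6998097) / 10469⌋ = ⌊3.176⌋ = 3 → row 5 (counted from top)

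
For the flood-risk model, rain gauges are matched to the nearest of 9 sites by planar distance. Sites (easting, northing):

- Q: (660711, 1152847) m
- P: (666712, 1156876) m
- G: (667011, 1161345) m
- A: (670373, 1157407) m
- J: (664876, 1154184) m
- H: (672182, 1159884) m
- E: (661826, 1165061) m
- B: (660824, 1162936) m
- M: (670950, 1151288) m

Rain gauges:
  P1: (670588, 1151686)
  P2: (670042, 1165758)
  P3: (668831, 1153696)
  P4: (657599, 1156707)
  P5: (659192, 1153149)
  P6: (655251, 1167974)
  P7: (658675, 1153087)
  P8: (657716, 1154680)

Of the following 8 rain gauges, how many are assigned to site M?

2

P1 → M
P2 → G
P3 → M
P4 → Q
P5 → Q
P6 → E
P7 → Q
P8 → Q
2 of the 8 go to M.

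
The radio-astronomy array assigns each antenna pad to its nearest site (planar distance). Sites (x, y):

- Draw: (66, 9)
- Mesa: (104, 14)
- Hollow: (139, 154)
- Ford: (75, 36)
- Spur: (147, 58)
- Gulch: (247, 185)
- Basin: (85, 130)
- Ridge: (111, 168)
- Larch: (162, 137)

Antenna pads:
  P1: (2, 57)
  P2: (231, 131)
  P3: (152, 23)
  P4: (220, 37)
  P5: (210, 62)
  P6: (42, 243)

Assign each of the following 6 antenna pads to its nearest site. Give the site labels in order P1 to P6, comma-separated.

P1 → Ford (d²=5770.00)
P2 → Gulch (d²=3172.00)
P3 → Spur (d²=1250.00)
P4 → Spur (d²=5770.00)
P5 → Spur (d²=3985.00)
P6 → Ridge (d²=10386.00)

Ford, Gulch, Spur, Spur, Spur, Ridge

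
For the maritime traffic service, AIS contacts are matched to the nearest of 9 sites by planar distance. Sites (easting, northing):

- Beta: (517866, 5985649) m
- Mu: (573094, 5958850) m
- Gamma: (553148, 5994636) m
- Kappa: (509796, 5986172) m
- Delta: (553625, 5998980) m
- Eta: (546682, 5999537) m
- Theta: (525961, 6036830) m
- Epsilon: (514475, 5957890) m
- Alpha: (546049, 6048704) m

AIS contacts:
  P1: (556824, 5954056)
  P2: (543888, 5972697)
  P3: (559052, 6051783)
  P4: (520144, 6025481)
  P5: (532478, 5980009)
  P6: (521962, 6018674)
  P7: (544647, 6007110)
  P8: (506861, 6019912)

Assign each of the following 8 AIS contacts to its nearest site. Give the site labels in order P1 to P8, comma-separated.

Mu, Gamma, Alpha, Theta, Beta, Theta, Eta, Theta

P1 → Mu (d²=287695336.00)
P2 → Gamma (d²=567067321.00)
P3 → Alpha (d²=178558250.00)
P4 → Theta (d²=162637290.00)
P5 → Beta (d²=245320144.00)
P6 → Theta (d²=345632337.00)
P7 → Eta (d²=61491554.00)
P8 → Theta (d²=651028724.00)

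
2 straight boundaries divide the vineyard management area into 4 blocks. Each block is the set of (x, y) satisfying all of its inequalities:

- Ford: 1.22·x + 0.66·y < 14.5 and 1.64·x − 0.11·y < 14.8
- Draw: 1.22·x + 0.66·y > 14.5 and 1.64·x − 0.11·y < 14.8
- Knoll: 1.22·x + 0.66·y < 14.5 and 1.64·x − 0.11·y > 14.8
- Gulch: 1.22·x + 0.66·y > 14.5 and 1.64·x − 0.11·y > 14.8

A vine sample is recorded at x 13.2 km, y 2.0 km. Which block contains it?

Gulch

1.22·13.2 + 0.66·2.0 = 17.424, which is > 14.5
1.64·13.2 − 0.11·2.0 = 21.428, which is > 14.8
This sign pattern matches Gulch.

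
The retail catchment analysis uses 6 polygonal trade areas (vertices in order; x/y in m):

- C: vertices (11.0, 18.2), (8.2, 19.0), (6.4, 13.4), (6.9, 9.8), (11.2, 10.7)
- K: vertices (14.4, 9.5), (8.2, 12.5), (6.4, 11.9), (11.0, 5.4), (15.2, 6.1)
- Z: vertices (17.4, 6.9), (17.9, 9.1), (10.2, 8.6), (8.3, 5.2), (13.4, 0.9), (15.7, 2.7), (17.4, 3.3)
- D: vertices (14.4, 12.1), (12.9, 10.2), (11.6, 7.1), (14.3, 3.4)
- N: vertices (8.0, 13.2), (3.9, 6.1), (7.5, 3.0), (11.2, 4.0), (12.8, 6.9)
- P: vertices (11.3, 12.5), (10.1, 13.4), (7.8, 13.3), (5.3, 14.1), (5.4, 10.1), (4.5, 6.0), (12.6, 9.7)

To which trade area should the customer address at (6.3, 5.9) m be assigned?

Cast a ray rightward from (6.3, 5.9). For each polygon, the edges (by vertex number in listed order) whose endpoints lie on opposite sides of y = 5.9, where each meets that height, and whether that is right or left of the point:
C: no edge straddles that height → 0 crossings.
K: 3–4 at x≈10.65 (right), 4–5 at x≈14.00 (right) → 2 crossings.
Z: 3–4 at x≈8.69 (right), 7–1 at x≈17.40 (right) → 2 crossings.
D: 3–4 at x≈12.48 (right), 4–1 at x≈14.33 (right) → 2 crossings.
N: 2–3 at x≈4.13 (left), 4–5 at x≈12.25 (right) → 1 crossing.
P: no edge straddles that height → 0 crossings.
Only N has an odd count, so the point is inside N.

N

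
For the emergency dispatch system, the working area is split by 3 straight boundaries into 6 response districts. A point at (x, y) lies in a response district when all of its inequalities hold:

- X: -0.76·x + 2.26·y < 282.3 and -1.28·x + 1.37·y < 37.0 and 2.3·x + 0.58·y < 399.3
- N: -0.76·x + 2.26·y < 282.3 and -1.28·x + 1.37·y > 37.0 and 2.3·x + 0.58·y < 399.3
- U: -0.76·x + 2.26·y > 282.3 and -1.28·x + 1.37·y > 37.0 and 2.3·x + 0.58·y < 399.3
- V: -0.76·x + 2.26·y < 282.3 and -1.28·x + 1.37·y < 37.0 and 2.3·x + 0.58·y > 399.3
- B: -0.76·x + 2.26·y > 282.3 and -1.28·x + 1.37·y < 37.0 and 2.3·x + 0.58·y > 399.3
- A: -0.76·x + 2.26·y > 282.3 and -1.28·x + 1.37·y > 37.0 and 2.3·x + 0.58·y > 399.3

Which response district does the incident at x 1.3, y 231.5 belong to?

-0.76·1.3 + 2.26·231.5 = 522.202, which is > 282.3
-1.28·1.3 + 1.37·231.5 = 315.491, which is > 37.0
2.3·1.3 + 0.58·231.5 = 137.260, which is < 399.3
This sign pattern matches U.

U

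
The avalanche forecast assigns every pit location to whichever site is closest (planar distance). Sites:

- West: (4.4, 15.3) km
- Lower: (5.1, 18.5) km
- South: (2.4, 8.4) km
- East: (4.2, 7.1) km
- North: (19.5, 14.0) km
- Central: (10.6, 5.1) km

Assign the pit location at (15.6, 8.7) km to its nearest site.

Central

Squared distances to each site:
West: 169.000; Lower: 206.290; South: 174.330; East: 132.520; North: 43.300; Central: 37.960.
Minimum at Central.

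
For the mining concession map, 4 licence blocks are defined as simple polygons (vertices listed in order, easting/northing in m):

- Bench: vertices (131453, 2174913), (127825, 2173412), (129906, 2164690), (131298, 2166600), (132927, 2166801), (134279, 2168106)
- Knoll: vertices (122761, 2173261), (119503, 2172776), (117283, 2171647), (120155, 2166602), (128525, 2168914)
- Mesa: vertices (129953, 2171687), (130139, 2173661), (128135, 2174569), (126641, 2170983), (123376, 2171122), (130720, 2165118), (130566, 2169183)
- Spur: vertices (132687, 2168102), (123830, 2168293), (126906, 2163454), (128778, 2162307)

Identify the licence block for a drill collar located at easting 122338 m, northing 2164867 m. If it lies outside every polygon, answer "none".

none

Cast a ray rightward from (122338, 2164867). For each polygon, the edges (by vertex number in listed order) whose endpoints lie on opposite sides of northing = 2164867, where each meets that height, and whether that is right or left of the point:
Bench: 2–3 at easting≈129863.8 (right), 3–4 at easting≈130035.0 (right) → 2 crossings.
Knoll: no edge straddles that height → 0 crossings.
Mesa: no edge straddles that height → 0 crossings.
Spur: 2–3 at easting≈126007.8 (right), 4–1 at easting≈130504.8 (right) → 2 crossings.
All counts are even, so the point lies outside every listed polygon.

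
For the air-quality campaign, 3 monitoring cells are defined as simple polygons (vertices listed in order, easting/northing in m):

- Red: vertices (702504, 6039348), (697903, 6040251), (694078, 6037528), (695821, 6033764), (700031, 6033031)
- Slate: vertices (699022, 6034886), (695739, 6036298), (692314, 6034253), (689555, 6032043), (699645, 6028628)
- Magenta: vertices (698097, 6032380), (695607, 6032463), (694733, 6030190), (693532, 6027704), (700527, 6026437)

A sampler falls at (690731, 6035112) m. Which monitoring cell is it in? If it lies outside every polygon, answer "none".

Cast a ray rightward from (690731, 6035112). For each polygon, the edges (by vertex number in listed order) whose endpoints lie on opposite sides of northing = 6035112, where each meets that height, and whether that is right or left of the point:
Red: 3–4 at easting≈695196.8 (right), 5–1 at easting≈700845.7 (right) → 2 crossings.
Slate: 1–2 at easting≈698496.5 (right), 2–3 at easting≈693752.7 (right) → 2 crossings.
Magenta: no edge straddles that height → 0 crossings.
All counts are even, so the point lies outside every listed polygon.

none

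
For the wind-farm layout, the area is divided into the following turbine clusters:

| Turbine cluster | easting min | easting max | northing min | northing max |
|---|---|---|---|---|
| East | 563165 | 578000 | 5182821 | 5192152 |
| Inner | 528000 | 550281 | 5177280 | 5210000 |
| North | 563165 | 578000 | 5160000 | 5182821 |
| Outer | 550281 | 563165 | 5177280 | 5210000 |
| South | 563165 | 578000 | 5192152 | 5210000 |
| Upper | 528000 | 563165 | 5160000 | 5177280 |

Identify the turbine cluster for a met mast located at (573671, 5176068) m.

The point has easting = 573671 and northing = 5176068.
Only North satisfies 563165 ≤ easting ≤ 578000 and 5160000 ≤ northing ≤ 5182821.

North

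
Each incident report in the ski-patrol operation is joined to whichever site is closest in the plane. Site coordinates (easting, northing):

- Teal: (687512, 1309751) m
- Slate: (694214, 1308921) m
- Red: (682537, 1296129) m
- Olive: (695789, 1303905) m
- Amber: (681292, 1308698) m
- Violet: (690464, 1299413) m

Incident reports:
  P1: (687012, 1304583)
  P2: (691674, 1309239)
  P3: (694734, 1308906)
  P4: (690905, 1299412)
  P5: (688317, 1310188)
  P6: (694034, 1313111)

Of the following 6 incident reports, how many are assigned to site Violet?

P1 → Teal
P2 → Slate
P3 → Slate
P4 → Violet
P5 → Teal
P6 → Slate
1 of the 6 goes to Violet.

1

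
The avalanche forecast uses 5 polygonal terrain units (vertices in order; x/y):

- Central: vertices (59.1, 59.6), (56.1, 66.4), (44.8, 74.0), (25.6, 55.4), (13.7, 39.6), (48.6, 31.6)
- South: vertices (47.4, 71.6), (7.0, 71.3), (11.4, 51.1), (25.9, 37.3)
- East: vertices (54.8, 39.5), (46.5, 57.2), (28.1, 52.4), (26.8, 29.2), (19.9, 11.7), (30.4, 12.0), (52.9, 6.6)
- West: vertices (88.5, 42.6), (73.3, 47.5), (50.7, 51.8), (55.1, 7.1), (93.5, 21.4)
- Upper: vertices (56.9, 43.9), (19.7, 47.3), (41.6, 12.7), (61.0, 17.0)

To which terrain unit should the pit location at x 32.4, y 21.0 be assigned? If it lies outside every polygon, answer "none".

Cast a ray rightward from (32.4, 21.0). For each polygon, the edges (by vertex number in listed order) whose endpoints lie on opposite sides of y = 21.0, where each meets that height, and whether that is right or left of the point:
Central: no edge straddles that height → 0 crossings.
South: no edge straddles that height → 0 crossings.
East: 4–5 at x≈23.57 (left), 7–1 at x≈53.73 (right) → 1 crossing.
West: 3–4 at x≈53.73 (right), 4–5 at x≈92.43 (right) → 2 crossings.
Upper: 2–3 at x≈36.35 (right), 4–1 at x≈60.39 (right) → 2 crossings.
Only East has an odd count, so the point is inside East.

East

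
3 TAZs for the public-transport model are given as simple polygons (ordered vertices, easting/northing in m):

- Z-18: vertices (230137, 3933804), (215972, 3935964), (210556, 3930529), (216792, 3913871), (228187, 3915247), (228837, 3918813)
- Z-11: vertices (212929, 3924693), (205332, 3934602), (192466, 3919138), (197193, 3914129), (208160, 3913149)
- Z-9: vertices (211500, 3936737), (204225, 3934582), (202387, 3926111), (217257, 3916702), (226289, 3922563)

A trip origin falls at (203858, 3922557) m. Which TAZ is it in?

Cast a ray rightward from (203858, 3922557). For each polygon, the edges (by vertex number in listed order) whose endpoints lie on opposite sides of northing = 3922557, where each meets that height, and whether that is right or left of the point:
Z-18: 3–4 at easting≈213540.4 (right), 6–1 at easting≈229161.7 (right) → 2 crossings.
Z-11: 2–3 at easting≈195310.6 (left), 5–1 at easting≈212046.6 (right) → 1 crossing.
Z-9: 3–4 at easting≈208003.7 (right), 4–5 at easting≈226279.8 (right) → 2 crossings.
Only Z-11 has an odd count, so the point is inside Z-11.

Z-11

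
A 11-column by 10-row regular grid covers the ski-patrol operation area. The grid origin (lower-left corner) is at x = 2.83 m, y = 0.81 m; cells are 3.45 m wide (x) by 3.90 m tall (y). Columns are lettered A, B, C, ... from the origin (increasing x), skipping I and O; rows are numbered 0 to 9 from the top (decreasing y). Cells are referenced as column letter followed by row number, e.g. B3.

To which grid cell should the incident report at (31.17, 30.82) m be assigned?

J2

Column index: ⌊(31.17 − 2.83) / 3.45⌋ = ⌊8.214⌋ = 8 → column J
Row offset from origin: ⌊(30.82 − 0.81) / 3.90⌋ = ⌊7.695⌋ = 7 → row 2 (counted from top)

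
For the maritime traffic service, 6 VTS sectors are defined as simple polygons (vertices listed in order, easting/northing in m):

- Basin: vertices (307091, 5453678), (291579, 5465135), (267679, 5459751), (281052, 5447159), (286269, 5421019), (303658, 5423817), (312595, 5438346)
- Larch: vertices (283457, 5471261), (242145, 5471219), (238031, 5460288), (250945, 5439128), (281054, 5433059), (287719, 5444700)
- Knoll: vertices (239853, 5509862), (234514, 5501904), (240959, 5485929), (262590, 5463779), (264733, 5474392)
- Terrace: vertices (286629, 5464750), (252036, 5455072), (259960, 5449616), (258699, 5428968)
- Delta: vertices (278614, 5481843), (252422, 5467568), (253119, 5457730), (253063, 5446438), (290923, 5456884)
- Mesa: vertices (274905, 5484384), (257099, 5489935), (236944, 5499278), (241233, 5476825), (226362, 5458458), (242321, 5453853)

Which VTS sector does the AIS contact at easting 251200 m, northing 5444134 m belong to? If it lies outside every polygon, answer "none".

Cast a ray rightward from (251200, 5444134). For each polygon, the edges (by vertex number in listed order) whose endpoints lie on opposite sides of northing = 5444134, where each meets that height, and whether that is right or left of the point:
Basin: 4–5 at easting≈281655.7 (right), 7–1 at easting≈310517.2 (right) → 2 crossings.
Larch: 3–4 at easting≈247889.8 (left), 5–6 at easting≈287394.9 (right) → 1 crossing.
Knoll: no edge straddles that height → 0 crossings.
Terrace: 3–4 at easting≈259625.2 (right), 4–1 at easting≈270537.0 (right) → 2 crossings.
Delta: no edge straddles that height → 0 crossings.
Mesa: no edge straddles that height → 0 crossings.
Only Larch has an odd count, so the point is inside Larch.

Larch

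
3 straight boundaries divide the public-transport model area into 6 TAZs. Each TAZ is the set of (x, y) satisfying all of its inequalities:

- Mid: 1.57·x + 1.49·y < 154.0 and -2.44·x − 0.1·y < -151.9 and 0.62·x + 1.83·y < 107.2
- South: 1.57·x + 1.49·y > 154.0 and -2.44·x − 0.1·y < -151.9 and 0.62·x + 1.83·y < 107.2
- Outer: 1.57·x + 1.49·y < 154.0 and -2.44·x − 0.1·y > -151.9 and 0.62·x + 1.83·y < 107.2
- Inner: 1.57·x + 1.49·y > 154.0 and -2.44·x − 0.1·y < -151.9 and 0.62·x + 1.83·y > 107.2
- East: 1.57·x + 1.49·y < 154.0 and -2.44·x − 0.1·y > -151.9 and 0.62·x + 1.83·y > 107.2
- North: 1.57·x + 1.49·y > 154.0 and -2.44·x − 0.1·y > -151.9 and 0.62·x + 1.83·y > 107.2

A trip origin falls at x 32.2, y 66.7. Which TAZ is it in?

1.57·32.2 + 1.49·66.7 = 149.937, which is < 154.0
-2.44·32.2 − 0.1·66.7 = -85.238, which is > -151.9
0.62·32.2 + 1.83·66.7 = 142.025, which is > 107.2
This sign pattern matches East.

East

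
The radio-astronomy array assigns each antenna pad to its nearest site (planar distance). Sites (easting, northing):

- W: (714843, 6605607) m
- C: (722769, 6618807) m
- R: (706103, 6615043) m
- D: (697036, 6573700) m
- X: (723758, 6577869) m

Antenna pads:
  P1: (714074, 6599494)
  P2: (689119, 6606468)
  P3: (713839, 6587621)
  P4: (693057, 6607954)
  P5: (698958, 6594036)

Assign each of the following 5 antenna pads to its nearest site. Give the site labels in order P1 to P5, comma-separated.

P1 → W (d²=37960130.00)
P2 → R (d²=361986881.00)
P3 → X (d²=193488065.00)
P4 → R (d²=220452037.00)
P5 → W (d²=386221266.00)

W, R, X, R, W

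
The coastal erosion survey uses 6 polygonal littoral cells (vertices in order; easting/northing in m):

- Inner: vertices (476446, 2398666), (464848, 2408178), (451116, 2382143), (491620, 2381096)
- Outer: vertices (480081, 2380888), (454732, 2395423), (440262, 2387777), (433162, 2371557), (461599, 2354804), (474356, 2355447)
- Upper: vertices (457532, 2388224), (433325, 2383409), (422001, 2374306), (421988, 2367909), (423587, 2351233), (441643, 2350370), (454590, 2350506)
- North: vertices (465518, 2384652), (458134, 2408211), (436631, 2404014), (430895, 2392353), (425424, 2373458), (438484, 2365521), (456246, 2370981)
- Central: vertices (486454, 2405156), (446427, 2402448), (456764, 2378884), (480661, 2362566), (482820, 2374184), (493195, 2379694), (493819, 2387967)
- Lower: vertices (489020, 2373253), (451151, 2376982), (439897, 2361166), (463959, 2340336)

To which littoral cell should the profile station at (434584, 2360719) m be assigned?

Upper

Cast a ray rightward from (434584, 2360719). For each polygon, the edges (by vertex number in listed order) whose endpoints lie on opposite sides of northing = 2360719, where each meets that height, and whether that is right or left of the point:
Inner: no edge straddles that height → 0 crossings.
Outer: 4–5 at easting≈451558.7 (right), 6–1 at easting≈475542.4 (right) → 2 crossings.
Upper: 4–5 at easting≈422677.4 (left), 7–1 at easting≈455386.6 (right) → 1 crossing.
North: no edge straddles that height → 0 crossings.
Central: no edge straddles that height → 0 crossings.
Lower: 3–4 at easting≈440413.4 (right), 4–1 at easting≈479477.4 (right) → 2 crossings.
Only Upper has an odd count, so the point is inside Upper.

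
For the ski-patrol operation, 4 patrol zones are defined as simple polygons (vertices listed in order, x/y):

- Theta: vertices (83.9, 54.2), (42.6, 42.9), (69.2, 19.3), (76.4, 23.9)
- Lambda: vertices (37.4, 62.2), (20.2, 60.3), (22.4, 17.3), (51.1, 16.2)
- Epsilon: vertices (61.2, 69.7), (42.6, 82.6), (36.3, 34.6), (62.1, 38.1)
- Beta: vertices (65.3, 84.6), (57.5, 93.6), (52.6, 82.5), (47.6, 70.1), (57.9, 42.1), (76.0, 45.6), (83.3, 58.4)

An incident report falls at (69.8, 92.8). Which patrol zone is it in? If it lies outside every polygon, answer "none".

Cast a ray rightward from (69.8, 92.8). For each polygon, the edges (by vertex number in listed order) whose endpoints lie on opposite sides of y = 92.8, where each meets that height, and whether that is right or left of the point:
Theta: no edge straddles that height → 0 crossings.
Lambda: no edge straddles that height → 0 crossings.
Epsilon: no edge straddles that height → 0 crossings.
Beta: 1–2 at x≈58.19 (left), 2–3 at x≈57.15 (left) → 0 crossings.
All counts are even, so the point lies outside every listed polygon.

none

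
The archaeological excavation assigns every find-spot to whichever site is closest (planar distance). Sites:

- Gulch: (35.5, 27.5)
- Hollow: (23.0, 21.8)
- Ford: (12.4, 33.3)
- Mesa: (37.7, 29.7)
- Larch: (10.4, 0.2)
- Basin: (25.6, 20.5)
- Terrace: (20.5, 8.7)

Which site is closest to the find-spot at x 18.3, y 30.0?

Squared distances to each site:
Gulch: 302.090; Hollow: 89.330; Ford: 45.700; Mesa: 376.450; Larch: 950.450; Basin: 143.540; Terrace: 458.530.
Minimum at Ford.

Ford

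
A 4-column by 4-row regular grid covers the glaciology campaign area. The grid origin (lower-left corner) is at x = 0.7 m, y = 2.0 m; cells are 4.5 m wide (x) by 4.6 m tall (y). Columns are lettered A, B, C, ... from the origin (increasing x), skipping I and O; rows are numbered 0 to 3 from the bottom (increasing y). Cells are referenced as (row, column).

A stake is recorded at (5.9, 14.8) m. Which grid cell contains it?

Column index: ⌊(5.9 − 0.7) / 4.5⌋ = ⌊1.156⌋ = 1 → column B
Row offset from origin: ⌊(14.8 − 2.0) / 4.6⌋ = ⌊2.783⌋ = 2 → row 2

(2, B)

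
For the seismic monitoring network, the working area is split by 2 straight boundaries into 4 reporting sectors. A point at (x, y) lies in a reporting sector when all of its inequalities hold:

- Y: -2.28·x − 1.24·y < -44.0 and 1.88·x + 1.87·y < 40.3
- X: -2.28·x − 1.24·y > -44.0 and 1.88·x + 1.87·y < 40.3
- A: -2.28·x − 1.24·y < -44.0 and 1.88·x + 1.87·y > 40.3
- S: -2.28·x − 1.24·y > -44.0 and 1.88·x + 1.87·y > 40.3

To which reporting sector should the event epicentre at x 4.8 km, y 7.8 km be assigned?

-2.28·4.8 − 1.24·7.8 = -20.616, which is > -44.0
1.88·4.8 + 1.87·7.8 = 23.610, which is < 40.3
This sign pattern matches X.

X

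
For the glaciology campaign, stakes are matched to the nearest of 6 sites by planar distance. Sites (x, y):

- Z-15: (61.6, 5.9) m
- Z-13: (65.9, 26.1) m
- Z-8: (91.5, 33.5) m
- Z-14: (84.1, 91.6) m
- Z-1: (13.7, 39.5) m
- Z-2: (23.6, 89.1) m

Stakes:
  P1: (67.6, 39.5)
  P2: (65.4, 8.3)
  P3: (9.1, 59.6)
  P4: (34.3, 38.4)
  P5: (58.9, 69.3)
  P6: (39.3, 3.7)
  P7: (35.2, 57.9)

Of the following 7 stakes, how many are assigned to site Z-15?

2

P1 → Z-13
P2 → Z-15
P3 → Z-1
P4 → Z-1
P5 → Z-14
P6 → Z-15
P7 → Z-1
2 of the 7 go to Z-15.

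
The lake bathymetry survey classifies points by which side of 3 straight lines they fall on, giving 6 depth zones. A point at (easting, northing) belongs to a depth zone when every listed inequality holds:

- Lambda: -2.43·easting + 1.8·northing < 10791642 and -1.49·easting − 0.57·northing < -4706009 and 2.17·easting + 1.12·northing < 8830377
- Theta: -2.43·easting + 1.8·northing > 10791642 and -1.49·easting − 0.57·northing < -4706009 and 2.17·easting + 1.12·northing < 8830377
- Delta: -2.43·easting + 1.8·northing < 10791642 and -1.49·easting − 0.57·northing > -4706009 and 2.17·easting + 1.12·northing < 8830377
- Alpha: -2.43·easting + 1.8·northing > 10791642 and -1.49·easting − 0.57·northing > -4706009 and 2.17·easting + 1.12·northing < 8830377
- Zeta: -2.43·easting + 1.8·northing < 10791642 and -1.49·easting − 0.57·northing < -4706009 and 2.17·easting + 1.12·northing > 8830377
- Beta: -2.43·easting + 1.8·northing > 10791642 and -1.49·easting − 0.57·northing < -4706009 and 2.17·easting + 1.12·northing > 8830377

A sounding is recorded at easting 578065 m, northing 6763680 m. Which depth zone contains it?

-2.43·578065 + 1.8·6763680 = 10769926.050, which is < 10791642
-1.49·578065 − 0.57·6763680 = -4716614.450, which is < -4706009
2.17·578065 + 1.12·6763680 = 8829722.650, which is < 8830377
This sign pattern matches Lambda.

Lambda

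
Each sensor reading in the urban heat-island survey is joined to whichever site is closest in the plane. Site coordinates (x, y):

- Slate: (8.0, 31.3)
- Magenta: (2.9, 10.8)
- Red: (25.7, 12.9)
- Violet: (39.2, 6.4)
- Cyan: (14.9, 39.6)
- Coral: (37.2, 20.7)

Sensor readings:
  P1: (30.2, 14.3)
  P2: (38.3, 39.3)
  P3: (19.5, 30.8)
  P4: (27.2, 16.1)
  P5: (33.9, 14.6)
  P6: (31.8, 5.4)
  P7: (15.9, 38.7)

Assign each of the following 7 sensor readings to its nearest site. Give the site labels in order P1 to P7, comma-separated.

P1 → Red (d²=22.21)
P2 → Coral (d²=347.17)
P3 → Cyan (d²=98.60)
P4 → Red (d²=12.49)
P5 → Coral (d²=48.10)
P6 → Violet (d²=55.76)
P7 → Cyan (d²=1.81)

Red, Coral, Cyan, Red, Coral, Violet, Cyan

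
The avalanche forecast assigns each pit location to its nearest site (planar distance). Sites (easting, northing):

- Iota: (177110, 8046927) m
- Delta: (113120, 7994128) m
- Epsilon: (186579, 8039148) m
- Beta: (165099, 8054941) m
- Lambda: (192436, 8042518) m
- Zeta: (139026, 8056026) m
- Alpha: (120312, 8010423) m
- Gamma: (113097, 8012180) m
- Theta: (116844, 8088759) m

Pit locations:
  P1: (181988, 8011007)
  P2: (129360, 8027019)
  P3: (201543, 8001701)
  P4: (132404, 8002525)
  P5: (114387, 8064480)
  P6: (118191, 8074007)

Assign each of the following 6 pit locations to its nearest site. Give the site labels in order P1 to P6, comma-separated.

Epsilon, Alpha, Epsilon, Alpha, Theta, Theta

P1 → Epsilon (d²=812993162.00)
P2 → Alpha (d²=357293520.00)
P3 → Epsilon (d²=1626199105.00)
P4 → Alpha (d²=208594868.00)
P5 → Theta (d²=595506690.00)
P6 → Theta (d²=219435913.00)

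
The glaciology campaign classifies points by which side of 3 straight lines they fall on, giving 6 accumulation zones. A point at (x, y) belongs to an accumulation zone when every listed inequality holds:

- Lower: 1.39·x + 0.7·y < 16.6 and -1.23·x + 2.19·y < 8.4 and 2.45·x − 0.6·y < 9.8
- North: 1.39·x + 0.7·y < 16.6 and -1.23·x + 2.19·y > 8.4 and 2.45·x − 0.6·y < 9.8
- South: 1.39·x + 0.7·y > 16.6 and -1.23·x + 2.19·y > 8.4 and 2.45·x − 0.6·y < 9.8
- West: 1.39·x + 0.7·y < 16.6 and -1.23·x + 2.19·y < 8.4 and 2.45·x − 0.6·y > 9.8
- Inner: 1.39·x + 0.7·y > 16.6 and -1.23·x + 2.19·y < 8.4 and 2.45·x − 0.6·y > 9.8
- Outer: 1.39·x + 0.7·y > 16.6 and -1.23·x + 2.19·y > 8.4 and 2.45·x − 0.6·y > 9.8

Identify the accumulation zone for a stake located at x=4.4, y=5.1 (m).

1.39·4.4 + 0.7·5.1 = 9.686, which is < 16.6
-1.23·4.4 + 2.19·5.1 = 5.757, which is < 8.4
2.45·4.4 − 0.6·5.1 = 7.720, which is < 9.8
This sign pattern matches Lower.

Lower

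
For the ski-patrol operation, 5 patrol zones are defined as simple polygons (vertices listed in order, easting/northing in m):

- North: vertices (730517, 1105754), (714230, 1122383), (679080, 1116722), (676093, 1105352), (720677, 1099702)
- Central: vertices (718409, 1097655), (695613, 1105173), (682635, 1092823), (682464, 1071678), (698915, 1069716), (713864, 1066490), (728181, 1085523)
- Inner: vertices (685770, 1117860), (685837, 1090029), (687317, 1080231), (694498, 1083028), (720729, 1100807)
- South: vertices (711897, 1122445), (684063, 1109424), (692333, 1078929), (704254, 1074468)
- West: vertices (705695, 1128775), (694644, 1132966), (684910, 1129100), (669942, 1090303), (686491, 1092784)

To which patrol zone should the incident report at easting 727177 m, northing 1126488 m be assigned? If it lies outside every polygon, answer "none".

none

Cast a ray rightward from (727177, 1126488). For each polygon, the edges (by vertex number in listed order) whose endpoints lie on opposite sides of northing = 1126488, where each meets that height, and whether that is right or left of the point:
North: no edge straddles that height → 0 crossings.
Central: no edge straddles that height → 0 crossings.
Inner: no edge straddles that height → 0 crossings.
South: no edge straddles that height → 0 crossings.
West: 3–4 at easting≈683902.3 (left), 5–1 at easting≈704474.7 (left) → 0 crossings.
All counts are even, so the point lies outside every listed polygon.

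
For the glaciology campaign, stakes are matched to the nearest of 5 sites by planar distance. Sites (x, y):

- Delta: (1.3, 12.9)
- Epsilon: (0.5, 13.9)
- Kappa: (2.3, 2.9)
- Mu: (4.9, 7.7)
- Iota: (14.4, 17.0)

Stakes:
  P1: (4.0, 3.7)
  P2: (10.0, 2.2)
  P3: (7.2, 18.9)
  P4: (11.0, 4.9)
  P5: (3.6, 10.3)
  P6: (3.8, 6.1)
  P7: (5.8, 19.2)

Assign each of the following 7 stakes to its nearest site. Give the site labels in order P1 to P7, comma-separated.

Kappa, Mu, Iota, Mu, Mu, Mu, Epsilon

P1 → Kappa (d²=3.53)
P2 → Mu (d²=56.26)
P3 → Iota (d²=55.45)
P4 → Mu (d²=45.05)
P5 → Mu (d²=8.45)
P6 → Mu (d²=3.77)
P7 → Epsilon (d²=56.18)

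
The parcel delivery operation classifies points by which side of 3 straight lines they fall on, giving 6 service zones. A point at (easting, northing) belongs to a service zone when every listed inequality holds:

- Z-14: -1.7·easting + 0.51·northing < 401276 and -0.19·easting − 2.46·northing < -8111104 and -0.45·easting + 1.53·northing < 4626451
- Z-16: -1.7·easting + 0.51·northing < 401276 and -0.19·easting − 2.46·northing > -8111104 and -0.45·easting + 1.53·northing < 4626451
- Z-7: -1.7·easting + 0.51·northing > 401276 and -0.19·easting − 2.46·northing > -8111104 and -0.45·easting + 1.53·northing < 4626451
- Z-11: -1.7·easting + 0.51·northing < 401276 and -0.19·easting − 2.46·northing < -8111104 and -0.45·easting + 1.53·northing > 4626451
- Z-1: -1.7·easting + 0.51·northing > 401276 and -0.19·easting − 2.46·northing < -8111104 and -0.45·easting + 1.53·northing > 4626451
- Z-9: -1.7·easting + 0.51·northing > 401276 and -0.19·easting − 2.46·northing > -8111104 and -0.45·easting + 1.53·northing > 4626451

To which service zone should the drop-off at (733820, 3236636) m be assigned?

Z-7

-1.7·733820 + 0.51·3236636 = 403190.360, which is > 401276
-0.19·733820 − 2.46·3236636 = -8101550.360, which is > -8111104
-0.45·733820 + 1.53·3236636 = 4621834.080, which is < 4626451
This sign pattern matches Z-7.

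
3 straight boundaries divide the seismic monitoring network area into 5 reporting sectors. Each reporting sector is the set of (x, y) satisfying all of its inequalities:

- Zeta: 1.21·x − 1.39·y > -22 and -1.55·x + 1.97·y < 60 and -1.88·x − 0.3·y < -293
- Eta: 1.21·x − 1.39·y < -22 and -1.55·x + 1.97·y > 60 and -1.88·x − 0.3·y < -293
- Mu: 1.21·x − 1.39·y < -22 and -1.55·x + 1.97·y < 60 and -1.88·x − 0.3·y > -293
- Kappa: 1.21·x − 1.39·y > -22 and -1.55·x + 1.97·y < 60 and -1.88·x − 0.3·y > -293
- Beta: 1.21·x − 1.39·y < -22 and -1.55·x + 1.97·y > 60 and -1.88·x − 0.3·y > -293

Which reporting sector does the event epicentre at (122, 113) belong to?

Kappa

1.21·122 − 1.39·113 = -9.450, which is > -22
-1.55·122 + 1.97·113 = 33.510, which is < 60
-1.88·122 − 0.3·113 = -263.260, which is > -293
This sign pattern matches Kappa.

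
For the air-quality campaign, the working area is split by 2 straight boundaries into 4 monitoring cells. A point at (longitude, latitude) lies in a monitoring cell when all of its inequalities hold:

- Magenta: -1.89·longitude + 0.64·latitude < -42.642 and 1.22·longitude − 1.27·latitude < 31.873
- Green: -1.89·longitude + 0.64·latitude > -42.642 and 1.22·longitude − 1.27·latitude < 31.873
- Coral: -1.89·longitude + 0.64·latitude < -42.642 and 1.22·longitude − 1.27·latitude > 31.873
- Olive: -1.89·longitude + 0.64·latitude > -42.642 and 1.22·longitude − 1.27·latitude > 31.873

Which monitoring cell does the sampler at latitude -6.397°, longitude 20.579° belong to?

Coral

-1.89·20.579 + 0.64·-6.397 = -42.988, which is < -42.642
1.22·20.579 − 1.27·-6.397 = 33.231, which is > 31.873
This sign pattern matches Coral.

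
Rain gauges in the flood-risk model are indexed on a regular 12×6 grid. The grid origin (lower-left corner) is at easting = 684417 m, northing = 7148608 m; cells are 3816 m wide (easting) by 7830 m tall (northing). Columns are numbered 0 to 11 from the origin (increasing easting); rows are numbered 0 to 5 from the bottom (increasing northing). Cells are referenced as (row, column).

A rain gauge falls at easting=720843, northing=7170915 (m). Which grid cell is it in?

Column index: ⌊(720843 − 684417) / 3816⌋ = ⌊9.546⌋ = 9
Row offset from origin: ⌊(7170915 − 7148608) / 7830⌋ = ⌊2.849⌋ = 2 → row 2

(2, 9)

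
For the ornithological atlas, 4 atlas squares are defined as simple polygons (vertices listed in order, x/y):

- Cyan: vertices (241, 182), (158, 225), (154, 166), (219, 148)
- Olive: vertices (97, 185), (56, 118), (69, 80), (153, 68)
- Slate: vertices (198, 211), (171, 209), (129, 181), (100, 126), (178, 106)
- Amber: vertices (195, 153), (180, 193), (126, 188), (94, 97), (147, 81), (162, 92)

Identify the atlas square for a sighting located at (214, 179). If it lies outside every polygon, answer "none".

Cyan

Cast a ray rightward from (214, 179). For each polygon, the edges (by vertex number in listed order) whose endpoints lie on opposite sides of y = 179, where each meets that height, and whether that is right or left of the point:
Cyan: 2–3 at x≈154.9 (left), 4–1 at x≈239.1 (right) → 1 crossing.
Olive: 1–2 at x≈93.3 (left), 4–1 at x≈99.9 (left) → 0 crossings.
Slate: 3–4 at x≈127.9 (left), 5–1 at x≈191.9 (left) → 0 crossings.
Amber: 1–2 at x≈185.2 (left), 3–4 at x≈122.8 (left) → 0 crossings.
Only Cyan has an odd count, so the point is inside Cyan.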